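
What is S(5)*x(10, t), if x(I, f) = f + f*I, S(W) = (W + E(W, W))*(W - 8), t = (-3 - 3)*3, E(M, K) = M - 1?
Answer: 5346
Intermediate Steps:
E(M, K) = -1 + M
t = -18 (t = -6*3 = -18)
S(W) = (-1 + 2*W)*(-8 + W) (S(W) = (W + (-1 + W))*(W - 8) = (-1 + 2*W)*(-8 + W))
x(I, f) = f + I*f
S(5)*x(10, t) = (8 - 17*5 + 2*5**2)*(-18*(1 + 10)) = (8 - 85 + 2*25)*(-18*11) = (8 - 85 + 50)*(-198) = -27*(-198) = 5346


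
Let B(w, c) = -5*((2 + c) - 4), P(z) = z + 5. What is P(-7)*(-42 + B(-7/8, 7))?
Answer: 134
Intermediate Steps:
P(z) = 5 + z
B(w, c) = 10 - 5*c (B(w, c) = -5*(-2 + c) = 10 - 5*c)
P(-7)*(-42 + B(-7/8, 7)) = (5 - 7)*(-42 + (10 - 5*7)) = -2*(-42 + (10 - 35)) = -2*(-42 - 25) = -2*(-67) = 134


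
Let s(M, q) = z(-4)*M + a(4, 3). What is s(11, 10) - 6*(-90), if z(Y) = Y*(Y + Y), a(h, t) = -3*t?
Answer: 883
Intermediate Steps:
z(Y) = 2*Y² (z(Y) = Y*(2*Y) = 2*Y²)
s(M, q) = -9 + 32*M (s(M, q) = (2*(-4)²)*M - 3*3 = (2*16)*M - 9 = 32*M - 9 = -9 + 32*M)
s(11, 10) - 6*(-90) = (-9 + 32*11) - 6*(-90) = (-9 + 352) + 540 = 343 + 540 = 883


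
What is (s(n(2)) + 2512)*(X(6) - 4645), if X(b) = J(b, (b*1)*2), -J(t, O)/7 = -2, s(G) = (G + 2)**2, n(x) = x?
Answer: -11707168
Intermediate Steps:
s(G) = (2 + G)**2
J(t, O) = 14 (J(t, O) = -7*(-2) = 14)
X(b) = 14
(s(n(2)) + 2512)*(X(6) - 4645) = ((2 + 2)**2 + 2512)*(14 - 4645) = (4**2 + 2512)*(-4631) = (16 + 2512)*(-4631) = 2528*(-4631) = -11707168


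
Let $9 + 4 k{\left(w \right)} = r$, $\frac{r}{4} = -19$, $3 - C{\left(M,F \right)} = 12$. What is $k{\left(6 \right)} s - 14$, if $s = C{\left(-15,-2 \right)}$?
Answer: $\frac{709}{4} \approx 177.25$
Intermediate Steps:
$C{\left(M,F \right)} = -9$ ($C{\left(M,F \right)} = 3 - 12 = -9$)
$s = -9$
$r = -76$ ($r = 4 \left(-19\right) = -76$)
$k{\left(w \right)} = - \frac{85}{4}$ ($k{\left(w \right)} = - \frac{9}{4} + \frac{1}{4} \left(-76\right) = - \frac{9}{4} - 19 = - \frac{85}{4}$)
$k{\left(6 \right)} s - 14 = \left(- \frac{85}{4}\right) \left(-9\right) - 14 = \frac{765}{4} - 14 = \frac{709}{4}$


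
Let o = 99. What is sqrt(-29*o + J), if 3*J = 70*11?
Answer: I*sqrt(23529)/3 ≈ 51.131*I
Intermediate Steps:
J = 770/3 (J = (70*11)/3 = (1/3)*770 = 770/3 ≈ 256.67)
sqrt(-29*o + J) = sqrt(-29*99 + 770/3) = sqrt(-2871 + 770/3) = sqrt(-7843/3) = I*sqrt(23529)/3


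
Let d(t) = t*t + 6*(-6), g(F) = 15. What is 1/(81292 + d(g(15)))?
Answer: 1/81481 ≈ 1.2273e-5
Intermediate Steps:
d(t) = -36 + t**2 (d(t) = t**2 - 36 = -36 + t**2)
1/(81292 + d(g(15))) = 1/(81292 + (-36 + 15**2)) = 1/(81292 + (-36 + 225)) = 1/(81292 + 189) = 1/81481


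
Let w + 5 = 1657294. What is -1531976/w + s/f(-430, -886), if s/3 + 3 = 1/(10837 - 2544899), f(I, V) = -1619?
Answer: -6247358724909799/6799270713149242 ≈ -0.91883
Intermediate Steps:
w = 1657289 (w = -5 + 1657294 = 1657289)
s = -22806561/2534062 (s = -9 + 3/(10837 - 2544899) = -9 + 3/(-2534062) = -9 + 3*(-1/2534062) = -9 - 3/2534062 = -22806561/2534062 ≈ -9.0000)
-1531976/w + s/f(-430, -886) = -1531976/1657289 - 22806561/2534062/(-1619) = -1531976*1/1657289 - 22806561/2534062*(-1/1619) = -1531976/1657289 + 22806561/4102646378 = -6247358724909799/6799270713149242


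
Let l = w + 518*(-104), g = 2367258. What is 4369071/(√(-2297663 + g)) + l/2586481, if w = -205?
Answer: -54077/2586481 + 4369071*√69595/69595 ≈ 16562.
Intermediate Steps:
l = -54077 (l = -205 + 518*(-104) = -205 - 53872 = -54077)
4369071/(√(-2297663 + g)) + l/2586481 = 4369071/(√(-2297663 + 2367258)) - 54077/2586481 = 4369071/(√69595) - 54077*1/2586481 = 4369071*(√69595/69595) - 54077/2586481 = 4369071*√69595/69595 - 54077/2586481 = -54077/2586481 + 4369071*√69595/69595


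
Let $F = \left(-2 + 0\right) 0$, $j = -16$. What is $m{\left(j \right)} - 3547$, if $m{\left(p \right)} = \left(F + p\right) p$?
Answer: $-3291$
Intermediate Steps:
$F = 0$ ($F = \left(-2\right) 0 = 0$)
$m{\left(p \right)} = p^{2}$ ($m{\left(p \right)} = \left(0 + p\right) p = p p = p^{2}$)
$m{\left(j \right)} - 3547 = \left(-16\right)^{2} - 3547 = 256 - 3547 = -3291$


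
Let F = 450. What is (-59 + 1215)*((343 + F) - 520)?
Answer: 315588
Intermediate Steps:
(-59 + 1215)*((343 + F) - 520) = (-59 + 1215)*((343 + 450) - 520) = 1156*(793 - 520) = 1156*273 = 315588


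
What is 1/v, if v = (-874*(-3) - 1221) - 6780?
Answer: -1/5379 ≈ -0.00018591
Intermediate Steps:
v = -5379 (v = (2622 - 1221) - 6780 = 1401 - 6780 = -5379)
1/v = 1/(-5379) = -1/5379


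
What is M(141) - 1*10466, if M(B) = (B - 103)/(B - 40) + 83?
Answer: -1048645/101 ≈ -10383.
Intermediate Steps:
M(B) = 83 + (-103 + B)/(-40 + B) (M(B) = (-103 + B)/(-40 + B) + 83 = 83 + (-103 + B)/(-40 + B))
M(141) - 1*10466 = 21*(-163 + 4*141)/(-40 + 141) - 1*10466 = 21*(-163 + 564)/101 - 10466 = 21*(1/101)*401 - 10466 = 8421/101 - 10466 = -1048645/101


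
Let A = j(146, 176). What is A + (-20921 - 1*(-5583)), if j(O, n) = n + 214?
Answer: -14948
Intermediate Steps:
j(O, n) = 214 + n
A = 390 (A = 214 + 176 = 390)
A + (-20921 - 1*(-5583)) = 390 + (-20921 - 1*(-5583)) = 390 + (-20921 + 5583) = 390 - 15338 = -14948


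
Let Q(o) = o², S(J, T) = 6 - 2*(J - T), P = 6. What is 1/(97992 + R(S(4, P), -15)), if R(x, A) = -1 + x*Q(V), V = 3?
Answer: 1/98081 ≈ 1.0196e-5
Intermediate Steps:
S(J, T) = 6 - 2*J + 2*T (S(J, T) = 6 + (-2*J + 2*T) = 6 - 2*J + 2*T)
R(x, A) = -1 + 9*x (R(x, A) = -1 + x*3² = -1 + x*9 = -1 + 9*x)
1/(97992 + R(S(4, P), -15)) = 1/(97992 + (-1 + 9*(6 - 2*4 + 2*6))) = 1/(97992 + (-1 + 9*(6 - 8 + 12))) = 1/(97992 + (-1 + 9*10)) = 1/(97992 + (-1 + 90)) = 1/(97992 + 89) = 1/98081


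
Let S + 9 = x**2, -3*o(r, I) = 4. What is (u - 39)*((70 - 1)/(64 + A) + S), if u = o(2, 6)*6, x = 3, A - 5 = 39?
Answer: -1081/36 ≈ -30.028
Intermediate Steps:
A = 44 (A = 5 + 39 = 44)
o(r, I) = -4/3 (o(r, I) = -1/3*4 = -4/3)
u = -8 (u = -4/3*6 = -8)
S = 0 (S = -9 + 3**2 = -9 + 9 = 0)
(u - 39)*((70 - 1)/(64 + A) + S) = (-8 - 39)*((70 - 1)/(64 + 44) + 0) = -47*(69/108 + 0) = -47*(69*(1/108) + 0) = -47*(23/36 + 0) = -47*23/36 = -1081/36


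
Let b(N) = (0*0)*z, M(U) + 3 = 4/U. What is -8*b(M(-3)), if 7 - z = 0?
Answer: 0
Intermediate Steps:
z = 7 (z = 7 - 1*0 = 7 + 0 = 7)
M(U) = -3 + 4/U
b(N) = 0 (b(N) = (0*0)*7 = 0*7 = 0)
-8*b(M(-3)) = -8*0 = 0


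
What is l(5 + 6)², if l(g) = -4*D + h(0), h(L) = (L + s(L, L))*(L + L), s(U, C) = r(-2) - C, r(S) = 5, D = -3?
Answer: 144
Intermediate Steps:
s(U, C) = 5 - C
h(L) = 10*L (h(L) = (L + (5 - L))*(L + L) = 5*(2*L) = 10*L)
l(g) = 12 (l(g) = -4*(-3) + 10*0 = 12 + 0 = 12)
l(5 + 6)² = 12² = 144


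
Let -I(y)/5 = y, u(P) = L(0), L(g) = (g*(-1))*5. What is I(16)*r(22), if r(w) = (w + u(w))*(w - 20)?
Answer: -3520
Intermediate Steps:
L(g) = -5*g (L(g) = -g*5 = -5*g)
u(P) = 0 (u(P) = -5*0 = 0)
I(y) = -5*y
r(w) = w*(-20 + w) (r(w) = (w + 0)*(w - 20) = w*(-20 + w))
I(16)*r(22) = (-5*16)*(22*(-20 + 22)) = -1760*2 = -80*44 = -3520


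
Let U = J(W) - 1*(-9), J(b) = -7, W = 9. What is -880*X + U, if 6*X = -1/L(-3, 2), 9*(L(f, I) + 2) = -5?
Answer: -1274/23 ≈ -55.391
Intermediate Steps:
L(f, I) = -23/9 (L(f, I) = -2 + (⅑)*(-5) = -2 - 5/9 = -23/9)
X = 3/46 (X = (-1/(-23/9))/6 = (-1*(-9/23))/6 = (⅙)*(9/23) = 3/46 ≈ 0.065217)
U = 2 (U = -7 - 1*(-9) = -7 + 9 = 2)
-880*X + U = -880*3/46 + 2 = -88*15/23 + 2 = -1320/23 + 2 = -1274/23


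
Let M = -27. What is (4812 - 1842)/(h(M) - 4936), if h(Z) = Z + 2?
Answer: -270/451 ≈ -0.59867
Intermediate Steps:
h(Z) = 2 + Z
(4812 - 1842)/(h(M) - 4936) = (4812 - 1842)/((2 - 27) - 4936) = 2970/(-25 - 4936) = 2970/(-4961) = 2970*(-1/4961) = -270/451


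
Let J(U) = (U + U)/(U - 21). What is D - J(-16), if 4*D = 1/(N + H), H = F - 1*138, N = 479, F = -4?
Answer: -43099/49876 ≈ -0.86412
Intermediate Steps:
H = -142 (H = -4 - 1*138 = -4 - 138 = -142)
J(U) = 2*U/(-21 + U) (J(U) = (2*U)/(-21 + U) = 2*U/(-21 + U))
D = 1/1348 (D = 1/(4*(479 - 142)) = (¼)/337 = (¼)*(1/337) = 1/1348 ≈ 0.00074184)
D - J(-16) = 1/1348 - 2*(-16)/(-21 - 16) = 1/1348 - 2*(-16)/(-37) = 1/1348 - 2*(-16)*(-1)/37 = 1/1348 - 1*32/37 = 1/1348 - 32/37 = -43099/49876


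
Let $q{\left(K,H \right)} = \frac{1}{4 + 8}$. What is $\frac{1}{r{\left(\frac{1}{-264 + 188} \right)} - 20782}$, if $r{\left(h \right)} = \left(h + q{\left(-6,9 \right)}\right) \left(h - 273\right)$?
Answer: $- \frac{1083}{22527655} \approx -4.8074 \cdot 10^{-5}$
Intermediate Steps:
$q{\left(K,H \right)} = \frac{1}{12}$
$r{\left(h \right)} = \left(-273 + h\right) \left(\frac{1}{12} + h\right)$ ($r{\left(h \right)} = \left(h + \frac{1}{12}\right) \left(h - 273\right) = \left(\frac{1}{12} + h\right) \left(-273 + h\right) = \left(-273 + h\right) \left(\frac{1}{12} + h\right)$)
$\frac{1}{r{\left(\frac{1}{-264 + 188} \right)} - 20782} = \frac{1}{\left(- \frac{91}{4} + \left(\frac{1}{-264 + 188}\right)^{2} - \frac{3275}{12 \left(-264 + 188\right)}\right) - 20782} = \frac{1}{\left(- \frac{91}{4} + \left(\frac{1}{-76}\right)^{2} - \frac{3275}{12 \left(-76\right)}\right) - 20782} = \frac{1}{\left(- \frac{91}{4} + \left(- \frac{1}{76}\right)^{2} - - \frac{3275}{912}\right) - 20782} = \frac{1}{\left(- \frac{91}{4} + \frac{1}{5776} + \frac{3275}{912}\right) - 20782} = \frac{1}{- \frac{20749}{1083} - 20782} = \frac{1}{- \frac{22527655}{1083}} = - \frac{1083}{22527655}$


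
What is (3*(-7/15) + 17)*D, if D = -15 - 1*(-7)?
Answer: -624/5 ≈ -124.80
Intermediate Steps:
D = -8 (D = -15 + 7 = -8)
(3*(-7/15) + 17)*D = (3*(-7/15) + 17)*(-8) = (-7/5 + 17)*(-8) = (78/5)*(-8) = -624/5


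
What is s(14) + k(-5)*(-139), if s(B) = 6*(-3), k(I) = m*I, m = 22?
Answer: 15272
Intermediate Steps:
k(I) = 22*I
s(B) = -18
s(14) + k(-5)*(-139) = -18 + (22*(-5))*(-139) = -18 - 110*(-139) = -18 + 15290 = 15272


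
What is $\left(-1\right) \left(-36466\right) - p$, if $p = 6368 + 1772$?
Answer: $28326$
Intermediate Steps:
$p = 8140$
$\left(-1\right) \left(-36466\right) - p = \left(-1\right) \left(-36466\right) - 8140 = 36466 - 8140 = 28326$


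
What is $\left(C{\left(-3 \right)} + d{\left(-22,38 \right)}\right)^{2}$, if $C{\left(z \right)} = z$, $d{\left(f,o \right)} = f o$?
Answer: $703921$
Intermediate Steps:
$\left(C{\left(-3 \right)} + d{\left(-22,38 \right)}\right)^{2} = \left(-3 - 836\right)^{2} = \left(-839\right)^{2} = 703921$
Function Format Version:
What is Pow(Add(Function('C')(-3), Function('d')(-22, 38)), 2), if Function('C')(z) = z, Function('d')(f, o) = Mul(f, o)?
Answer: 703921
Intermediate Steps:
Pow(Add(Function('C')(-3), Function('d')(-22, 38)), 2) = Pow(Add(-3, Mul(-22, 38)), 2) = Pow(Add(-3, -836), 2) = Pow(-839, 2) = 703921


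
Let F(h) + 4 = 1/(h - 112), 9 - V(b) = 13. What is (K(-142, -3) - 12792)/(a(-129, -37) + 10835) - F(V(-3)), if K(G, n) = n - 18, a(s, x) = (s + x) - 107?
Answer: 1712511/612596 ≈ 2.7955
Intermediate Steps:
V(b) = -4 (V(b) = 9 - 1*13 = 9 - 13 = -4)
a(s, x) = -107 + s + x
K(G, n) = -18 + n
F(h) = -4 + 1/(-112 + h) (F(h) = -4 + 1/(h - 112) = -4 + 1/(-112 + h))
(K(-142, -3) - 12792)/(a(-129, -37) + 10835) - F(V(-3)) = ((-18 - 3) - 12792)/((-107 - 129 - 37) + 10835) - (449 - 4*(-4))/(-112 - 4) = (-21 - 12792)/(-273 + 10835) - (449 + 16)/(-116) = -12813/10562 - (-1)*465/116 = -12813*1/10562 - 1*(-465/116) = -12813/10562 + 465/116 = 1712511/612596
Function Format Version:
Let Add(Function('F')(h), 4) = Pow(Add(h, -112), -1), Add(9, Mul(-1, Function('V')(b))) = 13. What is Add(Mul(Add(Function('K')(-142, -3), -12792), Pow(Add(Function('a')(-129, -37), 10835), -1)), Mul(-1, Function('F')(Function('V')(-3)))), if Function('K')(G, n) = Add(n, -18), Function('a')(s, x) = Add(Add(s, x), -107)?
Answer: Rational(1712511, 612596) ≈ 2.7955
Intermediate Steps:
Function('V')(b) = -4 (Function('V')(b) = Add(9, Mul(-1, 13)) = Add(9, -13) = -4)
Function('a')(s, x) = Add(-107, s, x)
Function('K')(G, n) = Add(-18, n)
Function('F')(h) = Add(-4, Pow(Add(-112, h), -1)) (Function('F')(h) = Add(-4, Pow(Add(h, -112), -1)) = Add(-4, Pow(Add(-112, h), -1)))
Add(Mul(Add(Function('K')(-142, -3), -12792), Pow(Add(Function('a')(-129, -37), 10835), -1)), Mul(-1, Function('F')(Function('V')(-3)))) = Add(Mul(Add(Add(-18, -3), -12792), Pow(Add(Add(-107, -129, -37), 10835), -1)), Mul(-1, Mul(Pow(Add(-112, -4), -1), Add(449, Mul(-4, -4))))) = Add(Mul(Add(-21, -12792), Pow(Add(-273, 10835), -1)), Mul(-1, Mul(Pow(-116, -1), Add(449, 16)))) = Add(Mul(-12813, Pow(10562, -1)), Mul(-1, Mul(Rational(-1, 116), 465))) = Add(Mul(-12813, Rational(1, 10562)), Mul(-1, Rational(-465, 116))) = Add(Rational(-12813, 10562), Rational(465, 116)) = Rational(1712511, 612596)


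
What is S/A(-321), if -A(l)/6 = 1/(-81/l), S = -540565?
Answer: 4865085/214 ≈ 22734.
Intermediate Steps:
A(l) = 2*l/27 (A(l) = -6*(-l/81) = -(-2)*l/27 = 2*l/27)
S/A(-321) = -540565/((2/27)*(-321)) = -540565/(-214/9) = -540565*(-9/214) = 4865085/214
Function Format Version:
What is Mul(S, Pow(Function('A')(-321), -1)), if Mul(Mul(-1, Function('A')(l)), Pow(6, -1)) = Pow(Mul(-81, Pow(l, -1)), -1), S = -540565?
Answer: Rational(4865085, 214) ≈ 22734.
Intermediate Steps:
Function('A')(l) = Mul(Rational(2, 27), l) (Function('A')(l) = Mul(-6, Pow(Mul(-81, Pow(l, -1)), -1)) = Mul(-6, Mul(Rational(-1, 81), l)) = Mul(Rational(2, 27), l))
Mul(S, Pow(Function('A')(-321), -1)) = Mul(-540565, Pow(Mul(Rational(2, 27), -321), -1)) = Mul(-540565, Pow(Rational(-214, 9), -1)) = Mul(-540565, Rational(-9, 214)) = Rational(4865085, 214)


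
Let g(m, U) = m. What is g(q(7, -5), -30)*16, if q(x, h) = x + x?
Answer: 224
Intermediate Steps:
q(x, h) = 2*x
g(q(7, -5), -30)*16 = (2*7)*16 = 14*16 = 224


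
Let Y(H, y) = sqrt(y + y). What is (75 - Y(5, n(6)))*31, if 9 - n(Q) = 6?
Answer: 2325 - 31*sqrt(6) ≈ 2249.1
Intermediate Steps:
n(Q) = 3 (n(Q) = 9 - 1*6 = 9 - 6 = 3)
Y(H, y) = sqrt(2)*sqrt(y) (Y(H, y) = sqrt(2*y) = sqrt(2)*sqrt(y))
(75 - Y(5, n(6)))*31 = (75 - sqrt(2)*sqrt(3))*31 = (75 - sqrt(6))*31 = 2325 - 31*sqrt(6)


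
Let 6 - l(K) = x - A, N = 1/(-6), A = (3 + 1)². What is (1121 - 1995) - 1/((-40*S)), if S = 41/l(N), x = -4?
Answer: -716667/820 ≈ -873.98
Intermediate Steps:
A = 16 (A = 4² = 16)
N = -⅙ ≈ -0.16667
l(K) = 26 (l(K) = 6 - (-4 - 1*16) = 6 - (-4 - 16) = 6 - 1*(-20) = 6 + 20 = 26)
S = 41/26 ≈ 1.5769
(1121 - 1995) - 1/((-40*S)) = (1121 - 1995) - 1/((-40*41/26)) = -874 - 1/(-820/13) = -874 - 1*(-13/820) = -874 + 13/820 = -716667/820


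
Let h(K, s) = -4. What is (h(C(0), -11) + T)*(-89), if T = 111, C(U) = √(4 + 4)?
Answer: -9523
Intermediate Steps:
C(U) = 2*√2 (C(U) = √8 = 2*√2)
(h(C(0), -11) + T)*(-89) = (-4 + 111)*(-89) = 107*(-89) = -9523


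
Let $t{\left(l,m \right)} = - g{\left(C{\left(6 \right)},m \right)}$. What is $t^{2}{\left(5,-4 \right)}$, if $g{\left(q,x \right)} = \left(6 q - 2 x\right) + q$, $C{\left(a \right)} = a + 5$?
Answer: $7225$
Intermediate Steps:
$C{\left(a \right)} = 5 + a$
$g{\left(q,x \right)} = - 2 x + 7 q$ ($g{\left(q,x \right)} = \left(- 2 x + 6 q\right) + q = - 2 x + 7 q$)
$t{\left(l,m \right)} = -77 + 2 m$ ($t{\left(l,m \right)} = - (- 2 m + 7 \left(5 + 6\right)) = - (- 2 m + 7 \cdot 11) = - (- 2 m + 77) = - (77 - 2 m) = -77 + 2 m$)
$t^{2}{\left(5,-4 \right)} = \left(-77 + 2 \left(-4\right)\right)^{2} = \left(-77 - 8\right)^{2} = \left(-85\right)^{2} = 7225$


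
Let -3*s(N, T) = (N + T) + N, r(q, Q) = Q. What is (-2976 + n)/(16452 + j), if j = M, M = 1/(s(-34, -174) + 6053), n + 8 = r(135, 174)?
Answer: -10341362/60546651 ≈ -0.17080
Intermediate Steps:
s(N, T) = -2*N/3 - T/3 (s(N, T) = -((N + T) + N)/3 = -(T + 2*N)/3 = -2*N/3 - T/3)
n = 166 (n = -8 + 174 = 166)
M = 3/18401 (M = 1/((-2/3*(-34) - 1/3*(-174)) + 6053) = 1/((68/3 + 58) + 6053) = 1/(242/3 + 6053) = 1/(18401/3) = 3/18401 ≈ 0.00016303)
j = 3/18401 ≈ 0.00016303
(-2976 + n)/(16452 + j) = (-2976 + 166)/(16452 + 3/18401) = -2810/302733255/18401 = -2810*18401/302733255 = -10341362/60546651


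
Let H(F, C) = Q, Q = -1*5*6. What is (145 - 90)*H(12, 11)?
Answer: -1650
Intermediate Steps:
Q = -30 (Q = -5*6 = -30)
H(F, C) = -30
(145 - 90)*H(12, 11) = (145 - 90)*(-30) = 55*(-30) = -1650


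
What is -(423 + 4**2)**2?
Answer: -192721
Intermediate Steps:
-(423 + 4**2)**2 = -(423 + 16)**2 = -1*439**2 = -1*192721 = -192721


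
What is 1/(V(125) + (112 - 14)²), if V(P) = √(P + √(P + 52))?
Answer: 1/(9604 + √(125 + √177)) ≈ 0.00010400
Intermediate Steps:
V(P) = √(P + √(52 + P))
1/(V(125) + (112 - 14)²) = 1/(√(125 + √(52 + 125)) + (112 - 14)²) = 1/(√(125 + √177) + 98²) = 1/(√(125 + √177) + 9604) = 1/(9604 + √(125 + √177))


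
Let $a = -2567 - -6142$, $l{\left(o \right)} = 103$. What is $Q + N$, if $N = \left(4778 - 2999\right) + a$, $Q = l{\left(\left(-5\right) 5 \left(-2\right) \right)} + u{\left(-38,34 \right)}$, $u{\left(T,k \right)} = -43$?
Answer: $5414$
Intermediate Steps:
$a = 3575$ ($a = -2567 + 6142 = 3575$)
$Q = 60$ ($Q = 103 - 43 = 60$)
$N = 5354$ ($N = \left(4778 - 2999\right) + 3575 = 1779 + 3575 = 5354$)
$Q + N = 60 + 5354 = 5414$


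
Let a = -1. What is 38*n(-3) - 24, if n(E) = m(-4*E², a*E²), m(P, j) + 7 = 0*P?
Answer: -290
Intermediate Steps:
m(P, j) = -7 (m(P, j) = -7 + 0*P = -7 + 0 = -7)
n(E) = -7
38*n(-3) - 24 = 38*(-7) - 24 = -266 - 24 = -290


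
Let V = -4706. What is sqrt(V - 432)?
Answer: I*sqrt(5138) ≈ 71.68*I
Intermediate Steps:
sqrt(V - 432) = sqrt(-4706 - 432) = sqrt(-5138) = I*sqrt(5138)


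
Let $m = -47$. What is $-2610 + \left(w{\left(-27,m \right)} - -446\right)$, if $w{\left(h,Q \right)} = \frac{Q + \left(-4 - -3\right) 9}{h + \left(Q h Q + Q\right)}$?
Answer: $- \frac{18461076}{8531} \approx -2164.0$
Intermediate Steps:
$w{\left(h,Q \right)} = \frac{-9 + Q}{Q + h + h Q^{2}}$ ($w{\left(h,Q \right)} = \frac{Q + \left(-4 + 3\right) 9}{h + \left(h Q^{2} + Q\right)} = \frac{Q - 9}{h + \left(Q + h Q^{2}\right)} = \frac{Q - 9}{Q + h + h Q^{2}} = \frac{-9 + Q}{Q + h + h Q^{2}}$)
$-2610 + \left(w{\left(-27,m \right)} - -446\right) = -2610 + \left(\frac{-9 - 47}{-47 - 27 - 27 \left(-47\right)^{2}} - -446\right) = -2610 + \left(\frac{1}{-47 - 27 - 59643} \left(-56\right) + 446\right) = -2610 + \left(\frac{1}{-59717} \left(-56\right) + 446\right) = -2610 + \left(\left(- \frac{1}{59717}\right) \left(-56\right) + 446\right) = -2610 + \left(\frac{8}{8531} + 446\right) = -2610 + \frac{3804834}{8531} = - \frac{18461076}{8531}$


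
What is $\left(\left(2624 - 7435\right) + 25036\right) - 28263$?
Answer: $-8038$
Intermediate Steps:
$\left(\left(2624 - 7435\right) + 25036\right) - 28263 = \left(-4811 + 25036\right) - 28263 = 20225 - 28263 = -8038$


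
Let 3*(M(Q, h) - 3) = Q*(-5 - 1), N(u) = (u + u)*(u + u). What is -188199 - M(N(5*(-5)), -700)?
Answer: -183202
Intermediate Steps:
N(u) = 4*u**2 (N(u) = (2*u)*(2*u) = 4*u**2)
M(Q, h) = 3 - 2*Q (M(Q, h) = 3 + (Q*(-5 - 1))/3 = 3 + (Q*(-6))/3 = 3 + (-6*Q)/3 = 3 - 2*Q)
-188199 - M(N(5*(-5)), -700) = -188199 - (3 - 8*(5*(-5))**2) = -188199 - (3 - 8*(-25)**2) = -188199 - (3 - 8*625) = -188199 - (3 - 2*2500) = -188199 - (3 - 5000) = -188199 - 1*(-4997) = -188199 + 4997 = -183202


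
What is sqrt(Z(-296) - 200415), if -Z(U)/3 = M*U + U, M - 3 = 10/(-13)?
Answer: I*sqrt(33385287)/13 ≈ 444.46*I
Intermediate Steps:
M = 29/13 (M = 3 + 10/(-13) = 3 + 10*(-1/13) = 3 - 10/13 = 29/13 ≈ 2.2308)
Z(U) = -126*U/13 (Z(U) = -3*(29*U/13 + U) = -126*U/13)
sqrt(Z(-296) - 200415) = sqrt(-126/13*(-296) - 200415) = sqrt(37296/13 - 200415) = sqrt(-2568099/13) = I*sqrt(33385287)/13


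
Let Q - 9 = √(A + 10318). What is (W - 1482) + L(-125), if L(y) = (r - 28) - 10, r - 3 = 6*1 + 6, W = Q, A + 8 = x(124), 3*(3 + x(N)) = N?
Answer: -1496 + √93135/3 ≈ -1394.3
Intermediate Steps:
x(N) = -3 + N/3
A = 91/3 (A = -8 + (-3 + (⅓)*124) = -8 + (-3 + 124/3) = -8 + 115/3 = 91/3 ≈ 30.333)
Q = 9 + √93135/3 (Q = 9 + √(91/3 + 10318) = 9 + √(31045/3) = 9 + √93135/3 ≈ 110.73)
W = 9 + √93135/3 ≈ 110.73
r = 15 (r = 3 + (6*1 + 6) = 3 + (6 + 6) = 3 + 12 = 15)
L(y) = -23 (L(y) = (15 - 28) - 10 = -13 - 10 = -23)
(W - 1482) + L(-125) = ((9 + √93135/3) - 1482) - 23 = (-1473 + √93135/3) - 23 = -1496 + √93135/3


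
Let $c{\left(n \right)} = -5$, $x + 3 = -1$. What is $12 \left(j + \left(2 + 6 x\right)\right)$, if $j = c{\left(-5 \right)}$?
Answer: $-324$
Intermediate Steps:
$x = -4$ ($x = -3 - 1 = -4$)
$j = -5$
$12 \left(j + \left(2 + 6 x\right)\right) = 12 \left(-5 + \left(2 + 6 \left(-4\right)\right)\right) = 12 \left(-5 + \left(2 - 24\right)\right) = 12 \left(-5 - 22\right) = 12 \left(-27\right) = -324$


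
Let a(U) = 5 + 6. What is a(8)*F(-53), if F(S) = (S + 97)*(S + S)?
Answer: -51304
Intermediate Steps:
a(U) = 11
F(S) = 2*S*(97 + S) (F(S) = (97 + S)*(2*S) = 2*S*(97 + S))
a(8)*F(-53) = 11*(2*(-53)*(97 - 53)) = 11*(2*(-53)*44) = 11*(-4664) = -51304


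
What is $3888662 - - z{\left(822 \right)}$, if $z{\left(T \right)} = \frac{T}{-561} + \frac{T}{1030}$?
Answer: $\frac{374497529657}{96305} \approx 3.8887 \cdot 10^{6}$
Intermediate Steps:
$z{\left(T \right)} = - \frac{469 T}{577830}$ ($z{\left(T \right)} = T \left(- \frac{1}{561}\right) + T \frac{1}{1030} = - \frac{T}{561} + \frac{T}{1030} = - \frac{469 T}{577830}$)
$3888662 - - z{\left(822 \right)} = 3888662 - - \frac{\left(-469\right) 822}{577830} = 3888662 - \left(-1\right) \left(- \frac{64253}{96305}\right) = 3888662 - \frac{64253}{96305} = \frac{374497529657}{96305}$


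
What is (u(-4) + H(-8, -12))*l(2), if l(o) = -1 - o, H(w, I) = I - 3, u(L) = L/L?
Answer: 42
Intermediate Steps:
u(L) = 1
H(w, I) = -3 + I
(u(-4) + H(-8, -12))*l(2) = (1 + (-3 - 12))*(-1 - 1*2) = (1 - 15)*(-1 - 2) = -14*(-3) = 42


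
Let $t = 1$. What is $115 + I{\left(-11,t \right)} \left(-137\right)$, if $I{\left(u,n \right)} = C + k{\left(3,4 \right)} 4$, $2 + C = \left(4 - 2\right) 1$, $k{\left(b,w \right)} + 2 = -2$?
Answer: $2307$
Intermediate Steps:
$k{\left(b,w \right)} = -4$ ($k{\left(b,w \right)} = -2 - 2 = -4$)
$C = 0$ ($C = -2 + \left(4 - 2\right) 1 = -2 + 2 \cdot 1 = -2 + 2 = 0$)
$I{\left(u,n \right)} = -16$ ($I{\left(u,n \right)} = 0 - 16 = -16$)
$115 + I{\left(-11,t \right)} \left(-137\right) = 115 - -2192 = 115 + 2192 = 2307$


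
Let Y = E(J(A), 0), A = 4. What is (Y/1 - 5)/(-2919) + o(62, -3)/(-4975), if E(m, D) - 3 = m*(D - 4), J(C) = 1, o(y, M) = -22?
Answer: 31356/4840675 ≈ 0.0064776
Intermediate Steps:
E(m, D) = 3 + m*(-4 + D) (E(m, D) = 3 + m*(D - 4) = 3 + m*(-4 + D))
Y = -1 (Y = 3 - 4*1 + 0*1 = 3 - 4 + 0 = -1)
(Y/1 - 5)/(-2919) + o(62, -3)/(-4975) = (-1/1 - 5)/(-2919) - 22/(-4975) = (1*(-1) - 5)*(-1/2919) - 22*(-1/4975) = (-1 - 5)*(-1/2919) + 22/4975 = -6*(-1/2919) + 22/4975 = 2/973 + 22/4975 = 31356/4840675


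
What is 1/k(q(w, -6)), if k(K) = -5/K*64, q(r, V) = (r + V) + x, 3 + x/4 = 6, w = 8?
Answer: -7/160 ≈ -0.043750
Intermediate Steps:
x = 12 (x = -12 + 4*6 = -12 + 24 = 12)
q(r, V) = 12 + V + r (q(r, V) = (r + V) + 12 = (V + r) + 12 = 12 + V + r)
k(K) = -320/K
1/k(q(w, -6)) = 1/(-320/(12 - 6 + 8)) = 1/(-320/14) = 1/(-320*1/14) = 1/(-160/7) = -7/160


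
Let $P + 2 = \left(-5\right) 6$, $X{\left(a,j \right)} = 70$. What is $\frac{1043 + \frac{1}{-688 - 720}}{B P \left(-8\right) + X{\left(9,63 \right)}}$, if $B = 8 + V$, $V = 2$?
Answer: $\frac{1468543}{3703040} \approx 0.39658$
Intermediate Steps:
$B = 10$ ($B = 8 + 2 = 10$)
$P = -32$ ($P = -2 - 30 = -32$)
$\frac{1043 + \frac{1}{-688 - 720}}{B P \left(-8\right) + X{\left(9,63 \right)}} = \frac{1043 + \frac{1}{-688 - 720}}{10 \left(-32\right) \left(-8\right) + 70} = \frac{1043 + \frac{1}{-1408}}{\left(-320\right) \left(-8\right) + 70} = \frac{1043 - \frac{1}{1408}}{2560 + 70} = \frac{1468543}{1408 \cdot 2630} = \frac{1468543}{1408} \cdot \frac{1}{2630} = \frac{1468543}{3703040}$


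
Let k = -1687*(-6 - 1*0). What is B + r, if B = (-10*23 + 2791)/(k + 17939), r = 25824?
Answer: 724649825/28061 ≈ 25824.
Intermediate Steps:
k = 10122 (k = -1687*(-6 + 0) = -1687*(-6) = 10122)
B = 2561/28061 (B = (-10*23 + 2791)/(10122 + 17939) = (-230 + 2791)/28061 = 2561*(1/28061) = 2561/28061 ≈ 0.091265)
B + r = 2561/28061 + 25824 = 724649825/28061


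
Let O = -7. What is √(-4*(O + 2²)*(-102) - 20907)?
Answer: 3*I*√2459 ≈ 148.76*I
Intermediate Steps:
√(-4*(O + 2²)*(-102) - 20907) = √(-4*(-7 + 2²)*(-102) - 20907) = √(-4*(-7 + 4)*(-102) - 20907) = √(-4*(-3)*(-102) - 20907) = √(12*(-102) - 20907) = √(-1224 - 20907) = √(-22131) = 3*I*√2459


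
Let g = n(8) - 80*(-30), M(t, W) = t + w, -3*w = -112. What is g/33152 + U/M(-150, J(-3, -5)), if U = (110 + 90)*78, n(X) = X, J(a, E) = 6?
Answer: -1065041/7696 ≈ -138.39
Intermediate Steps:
w = 112/3 (w = -⅓*(-112) = 112/3 ≈ 37.333)
M(t, W) = 112/3 + t (M(t, W) = t + 112/3 = 112/3 + t)
U = 15600 (U = 200*78 = 15600)
g = 2408 (g = 8 - 80*(-30) = 8 + 2400 = 2408)
g/33152 + U/M(-150, J(-3, -5)) = 2408/33152 + 15600/(112/3 - 150) = 2408*(1/33152) + 15600/(-338/3) = 43/592 + 15600*(-3/338) = 43/592 - 1800/13 = -1065041/7696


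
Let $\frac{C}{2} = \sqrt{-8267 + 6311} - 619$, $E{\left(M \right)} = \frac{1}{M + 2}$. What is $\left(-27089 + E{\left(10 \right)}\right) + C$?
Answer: $- \frac{339923}{12} + 4 i \sqrt{489} \approx -28327.0 + 88.453 i$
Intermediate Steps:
$E{\left(M \right)} = \frac{1}{2 + M}$
$C = -1238 + 4 i \sqrt{489}$ ($C = 2 \left(\sqrt{-8267 + 6311} - 619\right) = 2 \left(\sqrt{-1956} - 619\right) = 2 \left(2 i \sqrt{489} - 619\right) = 2 \left(-619 + 2 i \sqrt{489}\right) = -1238 + 4 i \sqrt{489} \approx -1238.0 + 88.453 i$)
$\left(-27089 + E{\left(10 \right)}\right) + C = \left(-27089 + \frac{1}{2 + 10}\right) - \left(1238 - 4 i \sqrt{489}\right) = \left(-27089 + \frac{1}{12}\right) - \left(1238 - 4 i \sqrt{489}\right) = - \frac{325067}{12} - \left(1238 - 4 i \sqrt{489}\right) = - \frac{339923}{12} + 4 i \sqrt{489}$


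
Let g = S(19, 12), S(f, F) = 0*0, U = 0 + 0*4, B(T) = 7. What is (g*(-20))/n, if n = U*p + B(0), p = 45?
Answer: 0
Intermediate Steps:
U = 0 (U = 0 + 0 = 0)
S(f, F) = 0
g = 0
n = 7 (n = 0*45 + 7 = 0 + 7 = 7)
(g*(-20))/n = (0*(-20))/7 = 0*(⅐) = 0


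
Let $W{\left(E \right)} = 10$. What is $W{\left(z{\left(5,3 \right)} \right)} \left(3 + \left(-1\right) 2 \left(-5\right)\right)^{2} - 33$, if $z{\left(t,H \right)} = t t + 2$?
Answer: $1657$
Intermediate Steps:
$z{\left(t,H \right)} = 2 + t^{2}$ ($z{\left(t,H \right)} = t^{2} + 2 = 2 + t^{2}$)
$W{\left(z{\left(5,3 \right)} \right)} \left(3 + \left(-1\right) 2 \left(-5\right)\right)^{2} - 33 = 10 \left(3 + \left(-1\right) 2 \left(-5\right)\right)^{2} - 33 = 10 \left(3 - -10\right)^{2} - 33 = 10 \left(3 + 10\right)^{2} - 33 = 10 \cdot 13^{2} - 33 = 10 \cdot 169 - 33 = 1690 - 33 = 1657$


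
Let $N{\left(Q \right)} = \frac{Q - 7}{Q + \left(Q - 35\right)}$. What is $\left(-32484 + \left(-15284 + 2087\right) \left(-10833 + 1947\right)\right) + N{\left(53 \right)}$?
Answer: $\frac{8323760164}{71} \approx 1.1724 \cdot 10^{8}$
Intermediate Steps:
$N{\left(Q \right)} = \frac{-7 + Q}{-35 + 2 Q}$ ($N{\left(Q \right)} = \frac{-7 + Q}{Q + \left(-35 + Q\right)} = \frac{-7 + Q}{-35 + 2 Q}$)
$\left(-32484 + \left(-15284 + 2087\right) \left(-10833 + 1947\right)\right) + N{\left(53 \right)} = \left(-32484 + \left(-15284 + 2087\right) \left(-10833 + 1947\right)\right) + \frac{-7 + 53}{-35 + 2 \cdot 53} = \left(-32484 - -117268542\right) + \frac{1}{-35 + 106} \cdot 46 = \left(-32484 + 117268542\right) + \frac{1}{71} \cdot 46 = 117236058 + \frac{1}{71} \cdot 46 = 117236058 + \frac{46}{71} = \frac{8323760164}{71}$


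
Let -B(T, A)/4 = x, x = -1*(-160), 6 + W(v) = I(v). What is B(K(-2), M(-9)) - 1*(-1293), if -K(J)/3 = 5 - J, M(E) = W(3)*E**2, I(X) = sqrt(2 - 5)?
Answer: 653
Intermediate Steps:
I(X) = I*sqrt(3) (I(X) = sqrt(-3) = I*sqrt(3))
W(v) = -6 + I*sqrt(3)
M(E) = E**2*(-6 + I*sqrt(3)) (M(E) = (-6 + I*sqrt(3))*E**2 = E**2*(-6 + I*sqrt(3)))
K(J) = -15 + 3*J (K(J) = -3*(5 - J) = -15 + 3*J)
x = 160
B(T, A) = -640 (B(T, A) = -4*160 = -640)
B(K(-2), M(-9)) - 1*(-1293) = -640 - 1*(-1293) = -640 + 1293 = 653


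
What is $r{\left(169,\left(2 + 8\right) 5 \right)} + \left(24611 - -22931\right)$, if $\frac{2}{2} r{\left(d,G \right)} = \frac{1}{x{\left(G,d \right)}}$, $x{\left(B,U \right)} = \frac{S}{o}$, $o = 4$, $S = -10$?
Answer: $\frac{237708}{5} \approx 47542.0$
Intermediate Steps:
$x{\left(B,U \right)} = - \frac{5}{2}$ ($x{\left(B,U \right)} = - \frac{10}{4} = \left(-10\right) \frac{1}{4} = - \frac{5}{2}$)
$r{\left(d,G \right)} = - \frac{2}{5}$ ($r{\left(d,G \right)} = \frac{1}{- \frac{5}{2}} = - \frac{2}{5}$)
$r{\left(169,\left(2 + 8\right) 5 \right)} + \left(24611 - -22931\right) = - \frac{2}{5} + \left(24611 - -22931\right) = - \frac{2}{5} + \left(24611 + 22931\right) = - \frac{2}{5} + 47542 = \frac{237708}{5}$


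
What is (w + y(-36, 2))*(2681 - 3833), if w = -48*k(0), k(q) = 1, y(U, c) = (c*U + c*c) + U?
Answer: 175104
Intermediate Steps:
y(U, c) = U + c² + U*c (y(U, c) = (U*c + c²) + U = (c² + U*c) + U = U + c² + U*c)
w = -48 (w = -48*1 = -48)
(w + y(-36, 2))*(2681 - 3833) = (-48 + (-36 + 2² - 36*2))*(2681 - 3833) = (-48 + (-36 + 4 - 72))*(-1152) = (-48 - 104)*(-1152) = -152*(-1152) = 175104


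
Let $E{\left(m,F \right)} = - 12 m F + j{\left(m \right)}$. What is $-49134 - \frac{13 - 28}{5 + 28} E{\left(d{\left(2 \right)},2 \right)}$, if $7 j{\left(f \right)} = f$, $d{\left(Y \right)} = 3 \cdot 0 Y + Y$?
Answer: $- \frac{3784988}{77} \approx -49156.0$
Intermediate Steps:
$d{\left(Y \right)} = Y$ ($d{\left(Y \right)} = 0 Y + Y = 0 + Y = Y$)
$j{\left(f \right)} = \frac{f}{7}$
$E{\left(m,F \right)} = \frac{m}{7} - 12 F m$ ($E{\left(m,F \right)} = - 12 m F + \frac{m}{7} = - 12 F m + \frac{m}{7} = \frac{m}{7} - 12 F m$)
$-49134 - \frac{13 - 28}{5 + 28} E{\left(d{\left(2 \right)},2 \right)} = -49134 - \frac{13 - 28}{5 + 28} \cdot \frac{1}{7} \cdot 2 \left(1 - 168\right) = -49134 - - \frac{15}{33} \cdot \frac{1}{7} \cdot 2 \left(1 - 168\right) = -49134 - \left(-15\right) \frac{1}{33} \cdot \frac{1}{7} \cdot 2 \left(-167\right) = -49134 - \left(- \frac{5}{11}\right) \left(- \frac{334}{7}\right) = -49134 - \frac{1670}{77} = - \frac{3784988}{77}$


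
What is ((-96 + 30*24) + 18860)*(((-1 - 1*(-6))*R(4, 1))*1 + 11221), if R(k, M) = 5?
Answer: 219117064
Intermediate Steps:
((-96 + 30*24) + 18860)*(((-1 - 1*(-6))*R(4, 1))*1 + 11221) = ((-96 + 30*24) + 18860)*(((-1 - 1*(-6))*5)*1 + 11221) = ((-96 + 720) + 18860)*(((-1 + 6)*5)*1 + 11221) = (624 + 18860)*((5*5)*1 + 11221) = 19484*(25*1 + 11221) = 19484*(25 + 11221) = 19484*11246 = 219117064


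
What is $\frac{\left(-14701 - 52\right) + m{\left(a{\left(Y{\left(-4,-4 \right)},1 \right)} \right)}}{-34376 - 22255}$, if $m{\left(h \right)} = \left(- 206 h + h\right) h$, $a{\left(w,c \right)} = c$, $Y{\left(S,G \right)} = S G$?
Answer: $\frac{4986}{18877} \approx 0.26413$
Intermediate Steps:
$Y{\left(S,G \right)} = G S$
$m{\left(h \right)} = - 205 h^{2}$ ($m{\left(h \right)} = - 205 h h = - 205 h^{2}$)
$\frac{\left(-14701 - 52\right) + m{\left(a{\left(Y{\left(-4,-4 \right)},1 \right)} \right)}}{-34376 - 22255} = \frac{\left(-14701 - 52\right) - 205 \cdot 1^{2}}{-34376 - 22255} = \frac{\left(-14701 - 52\right) - 205}{-56631} = \left(-14753 - 205\right) \left(- \frac{1}{56631}\right) = \left(-14958\right) \left(- \frac{1}{56631}\right) = \frac{4986}{18877}$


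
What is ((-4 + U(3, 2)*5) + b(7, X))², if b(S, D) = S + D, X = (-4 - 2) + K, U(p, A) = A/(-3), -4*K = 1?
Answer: 6241/144 ≈ 43.340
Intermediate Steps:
K = -¼ (K = -¼*1 = -¼ ≈ -0.25000)
U(p, A) = -A/3 (U(p, A) = A*(-⅓) = -A/3)
X = -25/4 (X = (-4 - 2) - ¼ = -6 - ¼ = -25/4 ≈ -6.2500)
b(S, D) = D + S
((-4 + U(3, 2)*5) + b(7, X))² = ((-4 - ⅓*2*5) + (-25/4 + 7))² = ((-4 - ⅔*5) + ¾)² = ((-4 - 10/3) + ¾)² = (-22/3 + ¾)² = (-79/12)² = 6241/144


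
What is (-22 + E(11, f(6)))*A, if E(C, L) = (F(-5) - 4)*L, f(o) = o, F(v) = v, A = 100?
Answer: -7600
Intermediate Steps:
E(C, L) = -9*L (E(C, L) = (-5 - 4)*L = -9*L)
(-22 + E(11, f(6)))*A = (-22 - 9*6)*100 = (-22 - 54)*100 = -76*100 = -7600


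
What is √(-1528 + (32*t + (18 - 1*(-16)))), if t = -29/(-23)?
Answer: I*√768982/23 ≈ 38.127*I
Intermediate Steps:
t = 29/23 (t = -29*(-1/23) = 29/23 ≈ 1.2609)
√(-1528 + (32*t + (18 - 1*(-16)))) = √(-1528 + (32*(29/23) + (18 - 1*(-16)))) = √(-1528 + (928/23 + (18 + 16))) = √(-1528 + (928/23 + 34)) = √(-1528 + 1710/23) = √(-33434/23) = I*√768982/23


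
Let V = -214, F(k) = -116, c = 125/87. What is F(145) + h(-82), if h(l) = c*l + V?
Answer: -38960/87 ≈ -447.82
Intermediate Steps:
c = 125/87 (c = 125*(1/87) = 125/87 ≈ 1.4368)
h(l) = -214 + 125*l/87 (h(l) = 125*l/87 - 214 = -214 + 125*l/87)
F(145) + h(-82) = -116 + (-214 + (125/87)*(-82)) = -116 + (-214 - 10250/87) = -116 - 28868/87 = -38960/87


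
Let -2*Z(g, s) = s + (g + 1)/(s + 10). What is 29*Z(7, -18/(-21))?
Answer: -3074/133 ≈ -23.113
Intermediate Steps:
Z(g, s) = -s/2 - (1 + g)/(2*(10 + s)) (Z(g, s) = -(s + (g + 1)/(s + 10))/2 = -(s + (1 + g)/(10 + s))/2 = -s/2 - (1 + g)/(2*(10 + s)))
29*Z(7, -18/(-21)) = 29*((-1 - 1*7 - (-18/(-21))**2 - (-180)/(-21))/(2*(10 - 18/(-21)))) = 29*((-1 - 7 - (-18*(-1/21))**2 - (-180)*(-1)/21)/(2*(10 - 18*(-1/21)))) = 29*((-1 - 7 - (6/7)**2 - 10*6/7)/(2*(10 + 6/7))) = 29*((-1 - 7 - 1*36/49 - 60/7)/(2*(76/7))) = 29*((1/2)*(7/76)*(-1 - 7 - 36/49 - 60/7)) = 29*((1/2)*(7/76)*(-848/49)) = 29*(-106/133) = -3074/133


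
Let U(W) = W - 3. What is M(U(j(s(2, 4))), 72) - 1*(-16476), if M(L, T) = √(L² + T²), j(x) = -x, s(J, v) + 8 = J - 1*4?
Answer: 16476 + √5233 ≈ 16548.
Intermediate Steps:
s(J, v) = -12 + J (s(J, v) = -8 + (J - 1*4) = -8 + (J - 4) = -8 + (-4 + J) = -12 + J)
U(W) = -3 + W
M(U(j(s(2, 4))), 72) - 1*(-16476) = √((-3 - (-12 + 2))² + 72²) - 1*(-16476) = √((-3 - 1*(-10))² + 5184) + 16476 = √((-3 + 10)² + 5184) + 16476 = √(7² + 5184) + 16476 = √(49 + 5184) + 16476 = √5233 + 16476 = 16476 + √5233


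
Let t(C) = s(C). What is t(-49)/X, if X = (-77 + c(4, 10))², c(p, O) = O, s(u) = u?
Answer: -49/4489 ≈ -0.010916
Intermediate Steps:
t(C) = C
X = 4489 (X = (-77 + 10)² = (-67)² = 4489)
t(-49)/X = -49/4489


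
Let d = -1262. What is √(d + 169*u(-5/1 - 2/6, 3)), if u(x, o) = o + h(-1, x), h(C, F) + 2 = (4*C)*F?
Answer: √22611/3 ≈ 50.123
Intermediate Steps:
h(C, F) = -2 + 4*C*F (h(C, F) = -2 + (4*C)*F = -2 + 4*C*F)
u(x, o) = -2 + o - 4*x (u(x, o) = o + (-2 + 4*(-1)*x) = o + (-2 - 4*x) = -2 + o - 4*x)
√(d + 169*u(-5/1 - 2/6, 3)) = √(-1262 + 169*(-2 + 3 - 4*(-5/1 - 2/6))) = √(-1262 + 169*(-2 + 3 - 4*(-5*1 - 2*⅙))) = √(-1262 + 169*(-2 + 3 - 4*(-5 - ⅓))) = √(-1262 + 169*(-2 + 3 - 4*(-16/3))) = √(-1262 + 169*(-2 + 3 + 64/3)) = √(-1262 + 169*(67/3)) = √(-1262 + 11323/3) = √(7537/3) = √22611/3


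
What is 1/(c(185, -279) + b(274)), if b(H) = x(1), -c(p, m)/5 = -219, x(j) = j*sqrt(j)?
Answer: 1/1096 ≈ 0.00091241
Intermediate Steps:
x(j) = j**(3/2)
c(p, m) = 1095 (c(p, m) = -5*(-219) = 1095)
b(H) = 1 (b(H) = 1**(3/2) = 1)
1/(c(185, -279) + b(274)) = 1/(1095 + 1) = 1/1096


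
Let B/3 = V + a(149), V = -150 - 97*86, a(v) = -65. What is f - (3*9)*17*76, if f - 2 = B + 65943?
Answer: 5390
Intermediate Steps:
V = -8492 (V = -150 - 8342 = -8492)
B = -25671 (B = 3*(-8492 - 65) = 3*(-8557) = -25671)
f = 40274 (f = 2 + (-25671 + 65943) = 2 + 40272 = 40274)
f - (3*9)*17*76 = 40274 - (3*9)*17*76 = 40274 - 27*17*76 = 40274 - 459*76 = 40274 - 1*34884 = 40274 - 34884 = 5390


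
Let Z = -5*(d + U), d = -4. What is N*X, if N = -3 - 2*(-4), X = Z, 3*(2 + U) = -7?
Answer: 625/3 ≈ 208.33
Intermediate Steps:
U = -13/3 (U = -2 + (⅓)*(-7) = -2 - 7/3 = -13/3 ≈ -4.3333)
Z = 125/3 (Z = -5*(-4 - 13/3) = -5*(-25/3) = 125/3 ≈ 41.667)
X = 125/3 ≈ 41.667
N = 5 (N = -3 + 8 = 5)
N*X = 5*(125/3) = 625/3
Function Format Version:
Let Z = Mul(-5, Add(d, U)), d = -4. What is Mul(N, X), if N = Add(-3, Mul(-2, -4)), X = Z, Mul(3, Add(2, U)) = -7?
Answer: Rational(625, 3) ≈ 208.33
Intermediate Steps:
U = Rational(-13, 3) (U = Add(-2, Mul(Rational(1, 3), -7)) = Add(-2, Rational(-7, 3)) = Rational(-13, 3) ≈ -4.3333)
Z = Rational(125, 3) (Z = Mul(-5, Add(-4, Rational(-13, 3))) = Mul(-5, Rational(-25, 3)) = Rational(125, 3) ≈ 41.667)
X = Rational(125, 3) ≈ 41.667
N = 5 (N = Add(-3, 8) = 5)
Mul(N, X) = Mul(5, Rational(125, 3)) = Rational(625, 3)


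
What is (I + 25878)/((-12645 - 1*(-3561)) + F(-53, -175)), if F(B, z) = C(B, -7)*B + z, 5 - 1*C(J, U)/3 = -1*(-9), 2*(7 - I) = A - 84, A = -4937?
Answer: -56791/17246 ≈ -3.2930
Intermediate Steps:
I = 5035/2 (I = 7 - (-4937 - 84)/2 = 7 - ½*(-5021) = 7 + 5021/2 = 5035/2 ≈ 2517.5)
C(J, U) = -12 (C(J, U) = 15 - (-3)*(-9) = 15 - 3*9 = 15 - 27 = -12)
F(B, z) = z - 12*B (F(B, z) = -12*B + z = z - 12*B)
(I + 25878)/((-12645 - 1*(-3561)) + F(-53, -175)) = (5035/2 + 25878)/((-12645 - 1*(-3561)) + (-175 - 12*(-53))) = 56791/(2*((-12645 + 3561) + (-175 + 636))) = 56791/(2*(-9084 + 461)) = (56791/2)/(-8623) = (56791/2)*(-1/8623) = -56791/17246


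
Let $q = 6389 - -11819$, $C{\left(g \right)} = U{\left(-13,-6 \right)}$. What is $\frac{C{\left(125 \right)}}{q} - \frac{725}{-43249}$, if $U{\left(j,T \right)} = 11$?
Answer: $\frac{13676539}{787477792} \approx 0.017368$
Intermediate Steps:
$C{\left(g \right)} = 11$
$q = 18208$ ($q = 6389 + 11819 = 18208$)
$\frac{C{\left(125 \right)}}{q} - \frac{725}{-43249} = \frac{11}{18208} - \frac{725}{-43249} = 11 \cdot \frac{1}{18208} - - \frac{725}{43249} = \frac{11}{18208} + \frac{725}{43249} = \frac{13676539}{787477792}$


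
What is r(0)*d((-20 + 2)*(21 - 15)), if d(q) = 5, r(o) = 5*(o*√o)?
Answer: 0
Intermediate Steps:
r(o) = 5*o^(3/2)
r(0)*d((-20 + 2)*(21 - 15)) = (5*0^(3/2))*5 = (5*0)*5 = 0*5 = 0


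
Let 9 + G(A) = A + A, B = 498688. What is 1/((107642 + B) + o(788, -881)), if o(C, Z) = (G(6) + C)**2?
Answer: 1/1232011 ≈ 8.1168e-7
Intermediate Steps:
G(A) = -9 + 2*A (G(A) = -9 + (A + A) = -9 + 2*A)
o(C, Z) = (3 + C)**2 (o(C, Z) = ((-9 + 2*6) + C)**2 = ((-9 + 12) + C)**2 = (3 + C)**2)
1/((107642 + B) + o(788, -881)) = 1/((107642 + 498688) + (3 + 788)**2) = 1/(606330 + 791**2) = 1/(606330 + 625681) = 1/1232011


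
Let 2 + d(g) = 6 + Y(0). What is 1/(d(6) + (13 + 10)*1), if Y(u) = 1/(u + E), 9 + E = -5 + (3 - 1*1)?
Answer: 12/323 ≈ 0.037152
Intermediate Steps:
E = -12 (E = -9 + (-5 + (3 - 1*1)) = -9 + (-5 + (3 - 1)) = -9 + (-5 + 2) = -9 - 3 = -12)
Y(u) = 1/(-12 + u) (Y(u) = 1/(u - 12) = 1/(-12 + u))
d(g) = 47/12 (d(g) = -2 + (6 + 1/(-12 + 0)) = -2 + (6 + 1/(-12)) = -2 + (6 - 1/12) = -2 + 71/12 = 47/12)
1/(d(6) + (13 + 10)*1) = 1/(47/12 + (13 + 10)*1) = 1/(47/12 + 23*1) = 1/(47/12 + 23) = 1/(323/12) = 12/323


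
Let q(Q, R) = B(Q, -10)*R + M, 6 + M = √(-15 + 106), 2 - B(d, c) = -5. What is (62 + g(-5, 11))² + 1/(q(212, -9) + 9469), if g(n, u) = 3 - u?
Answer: 257657504044/88359909 - √91/88359909 ≈ 2916.0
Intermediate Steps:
B(d, c) = 7 (B(d, c) = 2 - 1*(-5) = 2 + 5 = 7)
M = -6 + √91 (M = -6 + √(-15 + 106) = -6 + √91 ≈ 3.5394)
q(Q, R) = -6 + √91 + 7*R (q(Q, R) = 7*R + (-6 + √91) = -6 + √91 + 7*R)
(62 + g(-5, 11))² + 1/(q(212, -9) + 9469) = (62 + (3 - 1*11))² + 1/((-6 + √91 + 7*(-9)) + 9469) = (62 + (3 - 11))² + 1/((-6 + √91 - 63) + 9469) = (62 - 8)² + 1/((-69 + √91) + 9469) = 54² + 1/(9400 + √91) = 2916 + 1/(9400 + √91)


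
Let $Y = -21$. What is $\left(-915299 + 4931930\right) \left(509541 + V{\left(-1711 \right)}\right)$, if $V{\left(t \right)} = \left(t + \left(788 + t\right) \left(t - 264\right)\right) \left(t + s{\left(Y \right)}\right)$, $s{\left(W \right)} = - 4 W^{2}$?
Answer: $-25418080881691779$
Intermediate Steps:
$V{\left(t \right)} = \left(-1764 + t\right) \left(t + \left(-264 + t\right) \left(788 + t\right)\right)$ ($V{\left(t \right)} = \left(t + \left(788 + t\right) \left(t - 264\right)\right) \left(t - 4 \left(-21\right)^{2}\right) = \left(t + \left(788 + t\right) \left(-264 + t\right)\right) \left(t - 1764\right) = \left(t + \left(-264 + t\right) \left(788 + t\right)\right) \left(t - 1764\right) = \left(t + \left(-264 + t\right) \left(788 + t\right)\right) \left(-1764 + t\right) = \left(-1764 + t\right) \left(t + \left(-264 + t\right) \left(788 + t\right)\right)$)
$\left(-915299 + 4931930\right) \left(509541 + V{\left(-1711 \right)}\right) = \left(-915299 + 4931930\right) \left(509541 + \left(366968448 + \left(-1711\right)^{3} - -1940499852 - 1239 \left(-1711\right)^{2}\right)\right) = 4016631 \left(509541 + \left(366968448 - 5008988431 + 1940499852 - 3627198519\right)\right) = 4016631 \left(509541 - 6328718650\right) = 4016631 \left(-6328209109\right) = -25418080881691779$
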